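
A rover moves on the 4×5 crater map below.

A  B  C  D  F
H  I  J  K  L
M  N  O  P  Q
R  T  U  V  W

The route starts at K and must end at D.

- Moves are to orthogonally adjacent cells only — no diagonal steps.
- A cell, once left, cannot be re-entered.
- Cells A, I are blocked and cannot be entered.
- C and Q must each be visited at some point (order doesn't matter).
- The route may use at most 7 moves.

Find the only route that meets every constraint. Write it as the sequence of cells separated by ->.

The budget equals the shortest possible length, so every move has to be on a shortest route through the required cells.
Route from K: right 1 to L, down 1 to Q, left 2 to O, up 2 to C, right 1 to D — 7 moves in all.
Check: all required cells visited; 7 ≤ 7 moves.

K -> L -> Q -> P -> O -> J -> C -> D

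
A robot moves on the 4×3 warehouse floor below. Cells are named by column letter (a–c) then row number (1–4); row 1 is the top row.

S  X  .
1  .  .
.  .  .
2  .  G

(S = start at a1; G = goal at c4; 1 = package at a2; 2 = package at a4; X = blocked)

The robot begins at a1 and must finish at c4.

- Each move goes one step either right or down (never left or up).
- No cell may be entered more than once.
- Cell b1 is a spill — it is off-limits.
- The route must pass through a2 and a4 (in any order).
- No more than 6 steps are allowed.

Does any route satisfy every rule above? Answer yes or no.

yes

One route that works: a1 → a2 → a3 → a4 → b4 → c4.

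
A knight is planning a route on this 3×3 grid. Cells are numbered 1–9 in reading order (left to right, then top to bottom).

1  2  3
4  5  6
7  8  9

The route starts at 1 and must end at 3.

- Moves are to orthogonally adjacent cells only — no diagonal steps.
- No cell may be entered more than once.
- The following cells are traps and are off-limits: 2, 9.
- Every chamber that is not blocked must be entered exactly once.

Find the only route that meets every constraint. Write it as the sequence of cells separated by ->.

1 -> 4 -> 7 -> 8 -> 5 -> 6 -> 3

Need to visit all 7 open cells exactly once, starting at 1 and ending at 3.
Cell 6 has only two open neighbours (3 and 5), so the path must pass straight through it: one of those is the cell it's entered from and the other is where it exits.
Route from 1: down 2 to 7, right 1 to 8, up 1 to 5, right 1 to 6, up 1 to 3 — 6 moves in all.
Check: all 7 open cells covered.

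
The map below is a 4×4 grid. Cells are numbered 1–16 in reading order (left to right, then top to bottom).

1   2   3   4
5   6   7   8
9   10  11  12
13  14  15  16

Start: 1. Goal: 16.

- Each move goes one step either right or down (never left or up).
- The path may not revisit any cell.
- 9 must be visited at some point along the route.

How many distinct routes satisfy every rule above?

4

A right/down-only route from 1 to 16 makes exactly 3 down-moves and 3 right-moves in some order.
With no other constraints that would be C(6,3) = 20 routes.
Split at 9 and multiply the segment counts: 1→9: 1; 9→16: 4; product = 4.
That gives 4 routes.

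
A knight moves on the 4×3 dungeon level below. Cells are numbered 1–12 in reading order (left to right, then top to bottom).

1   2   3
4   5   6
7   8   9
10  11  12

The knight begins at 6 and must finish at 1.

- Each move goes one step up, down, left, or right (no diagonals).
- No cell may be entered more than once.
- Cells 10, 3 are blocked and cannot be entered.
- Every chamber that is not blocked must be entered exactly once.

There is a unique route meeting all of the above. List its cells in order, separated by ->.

Need to visit all 10 open cells exactly once, starting at 6 and ending at 1.
Cell 11 has only two open neighbours (8 and 12), so the path must pass straight through it: one of those is the cell it's entered from and the other is where it exits.
Route from 6: down 2 to 12, left 1 to 11, up 1 to 8, left 1 to 7, up 1 to 4, right 1 to 5, up 1 to 2, left 1 to 1 — 9 moves in all.
Check: all 10 open cells covered.

6 -> 9 -> 12 -> 11 -> 8 -> 7 -> 4 -> 5 -> 2 -> 1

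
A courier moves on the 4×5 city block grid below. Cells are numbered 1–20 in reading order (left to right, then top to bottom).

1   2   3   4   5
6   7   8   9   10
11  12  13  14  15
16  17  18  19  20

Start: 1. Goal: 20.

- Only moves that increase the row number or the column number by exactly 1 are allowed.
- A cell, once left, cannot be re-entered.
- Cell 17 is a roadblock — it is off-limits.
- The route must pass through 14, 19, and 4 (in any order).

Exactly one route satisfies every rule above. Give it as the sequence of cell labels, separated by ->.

1 -> 2 -> 3 -> 4 -> 9 -> 14 -> 19 -> 20

Moves only go right or down, so the column and row indices never decrease.
Route from 1: 3× right (reaching 4), 3× down (reaching 19), right to 20 — 7 moves in all.
Check: all required cells visited.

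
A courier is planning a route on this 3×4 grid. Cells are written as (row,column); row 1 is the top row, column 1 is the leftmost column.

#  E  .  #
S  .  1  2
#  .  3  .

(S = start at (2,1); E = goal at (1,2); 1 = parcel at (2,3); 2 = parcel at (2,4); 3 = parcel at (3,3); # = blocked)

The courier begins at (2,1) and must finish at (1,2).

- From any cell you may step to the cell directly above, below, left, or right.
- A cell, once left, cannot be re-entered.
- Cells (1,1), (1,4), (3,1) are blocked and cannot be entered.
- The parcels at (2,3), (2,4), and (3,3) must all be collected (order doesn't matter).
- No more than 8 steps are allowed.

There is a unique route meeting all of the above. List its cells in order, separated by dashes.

The 8-move cap with required stops at (2,3), (2,4), (3,3) leaves no slack for detours.
Route from (2,1): right 1 to (2,2), down 1 to (3,2), right 2 to (3,4), up 1 to (2,4), left 1 to (2,3), up 1 to (1,3), left 1 to (1,2) — 8 moves in all.
Check: all required cells visited; 8 ≤ 8 moves.

(2,1) - (2,2) - (3,2) - (3,3) - (3,4) - (2,4) - (2,3) - (1,3) - (1,2)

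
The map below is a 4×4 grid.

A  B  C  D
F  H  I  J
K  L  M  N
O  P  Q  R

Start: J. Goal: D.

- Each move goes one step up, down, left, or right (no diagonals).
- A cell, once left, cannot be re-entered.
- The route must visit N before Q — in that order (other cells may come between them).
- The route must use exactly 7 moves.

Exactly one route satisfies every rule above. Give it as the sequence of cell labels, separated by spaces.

J N R Q M I C D

The waypoints must appear in the order N, Q, with no cell reused.
Route from J: 2× down (reaching R), left to Q, 3× up (reaching C), right to D — 7 moves in all.
Check: order respected (N at step 1, Q at step 3); 7 moves as required.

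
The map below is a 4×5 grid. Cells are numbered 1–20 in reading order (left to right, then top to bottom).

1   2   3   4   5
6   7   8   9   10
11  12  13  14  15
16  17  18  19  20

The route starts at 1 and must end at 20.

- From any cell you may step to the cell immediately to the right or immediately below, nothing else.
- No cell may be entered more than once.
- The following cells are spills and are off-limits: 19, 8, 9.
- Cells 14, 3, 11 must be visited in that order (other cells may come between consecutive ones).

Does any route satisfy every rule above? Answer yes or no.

no

3 lies above 14, so going from 14 to 3 would need an upward move — but moves only go right/down, so 14 cannot be visited before 3.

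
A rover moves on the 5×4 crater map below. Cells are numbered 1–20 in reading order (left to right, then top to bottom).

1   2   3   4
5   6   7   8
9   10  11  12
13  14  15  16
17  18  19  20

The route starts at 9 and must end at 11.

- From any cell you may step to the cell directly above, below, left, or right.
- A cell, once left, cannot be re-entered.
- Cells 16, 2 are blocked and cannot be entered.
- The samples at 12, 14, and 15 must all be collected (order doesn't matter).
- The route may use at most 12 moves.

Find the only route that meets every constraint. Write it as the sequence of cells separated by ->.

Any route must reach 12, 14, and 15 and still end at 11 within 12 moves, so the order of the required stops is forced.
Route from 9: 2× down (reaching 17), 2× right (reaching 19), up to 15, left to 14, 2× up (reaching 6), 2× right (reaching 8), down to 12, left to 11 — 12 moves in all.
Check: all required cells visited; 12 ≤ 12 moves.

9 -> 13 -> 17 -> 18 -> 19 -> 15 -> 14 -> 10 -> 6 -> 7 -> 8 -> 12 -> 11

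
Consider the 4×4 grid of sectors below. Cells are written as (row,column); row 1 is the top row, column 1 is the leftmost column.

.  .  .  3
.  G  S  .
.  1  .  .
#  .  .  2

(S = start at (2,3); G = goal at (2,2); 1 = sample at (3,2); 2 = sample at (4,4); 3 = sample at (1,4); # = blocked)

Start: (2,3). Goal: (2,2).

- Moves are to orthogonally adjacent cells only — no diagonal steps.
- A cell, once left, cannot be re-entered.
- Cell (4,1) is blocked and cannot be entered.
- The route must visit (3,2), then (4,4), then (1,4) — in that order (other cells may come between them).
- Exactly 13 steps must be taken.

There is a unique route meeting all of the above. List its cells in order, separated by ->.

(2,3) -> (3,3) -> (3,2) -> (4,2) -> (4,3) -> (4,4) -> (3,4) -> (2,4) -> (1,4) -> (1,3) -> (1,2) -> (1,1) -> (2,1) -> (2,2)

The waypoints must appear in the order (3,2), (4,4), (1,4), with no cell reused.
Route from (2,3): down 1 to (3,3), left 1 to (3,2), down 1 to (4,2), right 2 to (4,4), up 3 to (1,4), left 3 to (1,1), down 1 to (2,1), right 1 to (2,2) — 13 moves in all.
Check: order respected (1 at step 2, 2 at step 5, 3 at step 8); 13 moves as required.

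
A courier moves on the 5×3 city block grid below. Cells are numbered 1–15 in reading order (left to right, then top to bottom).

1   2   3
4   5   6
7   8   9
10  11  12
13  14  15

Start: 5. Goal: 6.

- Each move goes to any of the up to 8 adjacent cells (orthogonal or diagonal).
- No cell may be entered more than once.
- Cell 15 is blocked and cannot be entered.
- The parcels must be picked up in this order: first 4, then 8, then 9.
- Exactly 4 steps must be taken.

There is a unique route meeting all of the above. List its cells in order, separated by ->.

The waypoints must appear in the order 4, 8, 9, with no cell reused.
Route from 5: left 1 to 4, down-right 1 to 8, right 1 to 9, up 1 to 6 — 4 moves in all.
Check: order respected (4 at step 1, 8 at step 2, 9 at step 3); 4 moves as required.

5 -> 4 -> 8 -> 9 -> 6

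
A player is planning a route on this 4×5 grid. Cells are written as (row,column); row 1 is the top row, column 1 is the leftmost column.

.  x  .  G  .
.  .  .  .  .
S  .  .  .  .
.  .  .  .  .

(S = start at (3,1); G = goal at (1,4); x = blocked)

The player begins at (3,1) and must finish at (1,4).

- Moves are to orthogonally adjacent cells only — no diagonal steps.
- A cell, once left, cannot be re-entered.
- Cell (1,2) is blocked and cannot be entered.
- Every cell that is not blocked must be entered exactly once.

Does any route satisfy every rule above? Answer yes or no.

no

Cell (1,1) has only one open neighbour but is neither the start nor the goal, so a Hamiltonian route would have to both enter and leave it through the same neighbour — impossible without revisiting.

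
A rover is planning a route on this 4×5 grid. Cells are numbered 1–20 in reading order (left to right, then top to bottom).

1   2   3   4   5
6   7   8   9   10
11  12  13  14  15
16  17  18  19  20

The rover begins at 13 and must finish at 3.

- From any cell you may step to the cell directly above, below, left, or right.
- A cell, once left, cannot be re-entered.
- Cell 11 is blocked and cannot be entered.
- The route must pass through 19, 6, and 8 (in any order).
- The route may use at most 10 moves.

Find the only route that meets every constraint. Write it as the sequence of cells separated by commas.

13, 18, 19, 14, 9, 8, 7, 6, 1, 2, 3

The 10-move cap with required stops at 19, 6, 8 leaves no slack for detours.
Route from 13: down 1 to 18, right 1 to 19, up 2 to 9, left 3 to 6, up 1 to 1, right 2 to 3 — 10 moves in all.
Check: all required cells visited; 10 ≤ 10 moves.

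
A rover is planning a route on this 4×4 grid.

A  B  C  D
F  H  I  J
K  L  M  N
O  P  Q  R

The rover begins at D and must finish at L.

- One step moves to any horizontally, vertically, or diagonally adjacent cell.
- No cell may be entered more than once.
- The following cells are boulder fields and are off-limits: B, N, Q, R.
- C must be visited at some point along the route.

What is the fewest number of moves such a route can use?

3

Any route passes through C somewhere between D and L. Summing Chebyshev distances along the two legs (D → C → L) gives a lower bound of 1 + 2 = 3 moves.
A route of 3 moves achieves this: D → C → H → L.
Since 3 matches the lower bound, it is optimal.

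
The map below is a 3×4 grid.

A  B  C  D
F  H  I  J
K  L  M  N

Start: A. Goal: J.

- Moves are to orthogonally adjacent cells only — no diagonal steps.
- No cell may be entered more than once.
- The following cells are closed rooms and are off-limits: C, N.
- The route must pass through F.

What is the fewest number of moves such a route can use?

4

Any route passes through F somewhere between A and J. Summing Manhattan distances along the two legs (A → F → J) gives a lower bound of 1 + 3 = 4 moves.
A route of 4 moves achieves this: A → F → H → I → J.
Since 4 matches the lower bound, it is optimal.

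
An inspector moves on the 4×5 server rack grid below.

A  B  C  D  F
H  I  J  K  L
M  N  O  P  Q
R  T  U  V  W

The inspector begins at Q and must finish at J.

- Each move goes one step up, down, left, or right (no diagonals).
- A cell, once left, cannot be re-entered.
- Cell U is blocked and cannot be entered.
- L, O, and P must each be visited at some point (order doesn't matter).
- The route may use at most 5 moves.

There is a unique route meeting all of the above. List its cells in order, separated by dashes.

Q - L - K - P - O - J

The 5-move cap with required stops at L, O, P leaves no slack for detours.
Route from Q: up 1 to L, left 1 to K, down 1 to P, left 1 to O, up 1 to J — 5 moves in all.
Check: all required cells visited; 5 ≤ 5 moves.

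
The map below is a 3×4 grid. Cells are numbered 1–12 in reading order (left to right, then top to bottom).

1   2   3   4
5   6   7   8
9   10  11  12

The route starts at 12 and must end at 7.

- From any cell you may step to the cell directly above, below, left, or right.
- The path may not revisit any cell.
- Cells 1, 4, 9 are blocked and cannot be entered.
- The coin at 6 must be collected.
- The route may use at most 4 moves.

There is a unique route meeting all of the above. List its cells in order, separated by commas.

The 4-move cap with required stops at 6 leaves no slack for detours.
Route from 12: left 2 to 10, up 1 to 6, right 1 to 7 — 4 moves in all.
Check: all required cells visited; 4 ≤ 4 moves.

12, 11, 10, 6, 7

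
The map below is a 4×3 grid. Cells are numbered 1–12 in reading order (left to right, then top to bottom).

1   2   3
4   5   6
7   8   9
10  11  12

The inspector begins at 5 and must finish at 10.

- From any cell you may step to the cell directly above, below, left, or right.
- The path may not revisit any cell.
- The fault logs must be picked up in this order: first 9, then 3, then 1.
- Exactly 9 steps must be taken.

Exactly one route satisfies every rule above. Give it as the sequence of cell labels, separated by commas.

The waypoints must appear in the order 9, 3, 1, with no cell reused.
Route from 5: down to 8, right to 9, 2× up (reaching 3), 2× left (reaching 1), 3× down (reaching 10) — 9 moves in all.
Check: order respected (9 at step 2, 3 at step 4, 1 at step 6); 9 moves as required.

5, 8, 9, 6, 3, 2, 1, 4, 7, 10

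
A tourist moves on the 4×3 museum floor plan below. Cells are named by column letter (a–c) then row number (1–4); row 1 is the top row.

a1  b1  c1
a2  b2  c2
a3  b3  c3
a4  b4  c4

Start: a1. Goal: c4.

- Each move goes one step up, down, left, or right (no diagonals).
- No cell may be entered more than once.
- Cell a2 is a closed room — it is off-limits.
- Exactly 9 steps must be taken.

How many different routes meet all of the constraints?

Need simple routes of exactly 9 moves from a1 to c4 (Manhattan distance 5, so 2 moves are spent on a detour and 2 undoing it).
Enumerating: a1 b1 b2 c2 c3 b3 a3 a4 b4 c4 | a1 b1 c1 c2 c3 b3 a3 a4 b4 c4 | a1 b1 c1 c2 b2 b3 a3 a4 b4 c4.
That gives 3 routes.

3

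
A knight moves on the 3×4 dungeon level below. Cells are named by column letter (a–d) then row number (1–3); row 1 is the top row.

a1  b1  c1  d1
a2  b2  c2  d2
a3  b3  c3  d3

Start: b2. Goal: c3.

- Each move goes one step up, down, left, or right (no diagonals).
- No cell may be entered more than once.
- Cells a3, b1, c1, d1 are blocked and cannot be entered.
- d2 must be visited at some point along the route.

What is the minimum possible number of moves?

Any route passes through d2 somewhere between b2 and c3. Summing Manhattan distances along the two legs (b2 → d2 → c3) gives a lower bound of 2 + 2 = 4 moves.
A route of 4 moves achieves this: b2 → c2 → d2 → d3 → c3.
Since 4 matches the lower bound, it is optimal.

4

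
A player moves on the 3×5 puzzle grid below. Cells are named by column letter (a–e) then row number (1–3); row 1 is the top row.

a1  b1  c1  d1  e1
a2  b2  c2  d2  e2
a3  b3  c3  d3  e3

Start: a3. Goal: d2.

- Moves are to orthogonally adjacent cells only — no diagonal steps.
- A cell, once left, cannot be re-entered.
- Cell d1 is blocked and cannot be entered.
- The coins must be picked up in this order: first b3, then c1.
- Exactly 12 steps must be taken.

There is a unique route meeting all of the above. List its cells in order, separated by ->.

The waypoints must appear in the order b3, c1, with no cell reused.
Route from a3: right 1 to b3, up 1 to b2, left 1 to a2, up 1 to a1, right 2 to c1, down 2 to c3, right 2 to e3, up 1 to e2, left 1 to d2 — 12 moves in all.
Check: order respected (b3 at step 1, c1 at step 6); 12 moves as required.

a3 -> b3 -> b2 -> a2 -> a1 -> b1 -> c1 -> c2 -> c3 -> d3 -> e3 -> e2 -> d2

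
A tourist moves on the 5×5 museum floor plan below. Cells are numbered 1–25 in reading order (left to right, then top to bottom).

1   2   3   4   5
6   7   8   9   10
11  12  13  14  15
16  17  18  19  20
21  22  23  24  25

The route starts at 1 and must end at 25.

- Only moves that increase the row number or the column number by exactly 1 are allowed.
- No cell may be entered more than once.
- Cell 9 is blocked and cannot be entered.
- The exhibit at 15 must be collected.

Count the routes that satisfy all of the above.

A right/down-only route from 1 to 25 makes exactly 4 down-moves and 4 right-moves in some order.
With no other constraints that would be C(8,4) = 70 routes.
Split at 15 and multiply the segment counts (each segment already excludes blocked cells): 1→15: 7; 15→25: 1; product = 7.
That gives 7 routes.

7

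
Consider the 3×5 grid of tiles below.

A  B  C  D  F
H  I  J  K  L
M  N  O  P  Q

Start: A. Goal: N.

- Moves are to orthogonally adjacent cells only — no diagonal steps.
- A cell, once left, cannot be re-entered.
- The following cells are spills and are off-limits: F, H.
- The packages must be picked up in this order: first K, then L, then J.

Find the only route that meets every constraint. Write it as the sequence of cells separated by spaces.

The waypoints must appear in the order K, L, J, with no cell reused.
Route from A: right 3 to D, down 1 to K, right 1 to L, down 1 to Q, left 2 to O, up 1 to J, left 1 to I, down 1 to N — 11 moves in all.
Check: order respected (K at step 4, L at step 5, J at step 9).

A B C D K L Q P O J I N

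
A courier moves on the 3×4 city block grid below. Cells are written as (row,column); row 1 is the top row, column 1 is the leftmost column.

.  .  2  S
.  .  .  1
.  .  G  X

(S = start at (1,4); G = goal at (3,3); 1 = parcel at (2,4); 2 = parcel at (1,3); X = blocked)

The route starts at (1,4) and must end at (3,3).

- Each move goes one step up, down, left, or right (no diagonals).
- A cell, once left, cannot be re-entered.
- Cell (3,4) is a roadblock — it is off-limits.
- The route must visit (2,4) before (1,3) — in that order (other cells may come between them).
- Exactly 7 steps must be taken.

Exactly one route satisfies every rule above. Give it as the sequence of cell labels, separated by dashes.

(1,4) - (2,4) - (2,3) - (1,3) - (1,2) - (2,2) - (3,2) - (3,3)

The waypoints must appear in the order (2,4), (1,3), with no cell reused.
Route from (1,4): down to (2,4), left to (2,3), up to (1,3), left to (1,2), 2× down (reaching (3,2)), right to (3,3) — 7 moves in all.
Check: order respected (1 at step 1, 2 at step 3); 7 moves as required.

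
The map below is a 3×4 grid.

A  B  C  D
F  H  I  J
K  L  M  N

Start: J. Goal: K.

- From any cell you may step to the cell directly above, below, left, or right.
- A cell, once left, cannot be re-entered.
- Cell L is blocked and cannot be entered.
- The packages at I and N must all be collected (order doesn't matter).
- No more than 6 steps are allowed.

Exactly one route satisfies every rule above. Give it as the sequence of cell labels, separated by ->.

J -> N -> M -> I -> H -> F -> K

The 6-move cap with required stops at I, N leaves no slack for detours.
Route from J: down 1 to N, left 1 to M, up 1 to I, left 2 to F, down 1 to K — 6 moves in all.
Check: all required cells visited; 6 ≤ 6 moves.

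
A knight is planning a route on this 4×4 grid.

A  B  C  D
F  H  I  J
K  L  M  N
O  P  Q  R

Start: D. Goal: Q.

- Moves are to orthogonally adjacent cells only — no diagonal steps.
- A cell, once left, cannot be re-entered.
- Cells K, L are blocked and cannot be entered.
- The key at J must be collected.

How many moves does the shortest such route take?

4

Any route passes through J somewhere between D and Q. Summing Manhattan distances along the two legs (D → J → Q) gives a lower bound of 1 + 3 = 4 moves.
A route of 4 moves achieves this: D → J → N → R → Q.
Since 4 matches the lower bound, it is optimal.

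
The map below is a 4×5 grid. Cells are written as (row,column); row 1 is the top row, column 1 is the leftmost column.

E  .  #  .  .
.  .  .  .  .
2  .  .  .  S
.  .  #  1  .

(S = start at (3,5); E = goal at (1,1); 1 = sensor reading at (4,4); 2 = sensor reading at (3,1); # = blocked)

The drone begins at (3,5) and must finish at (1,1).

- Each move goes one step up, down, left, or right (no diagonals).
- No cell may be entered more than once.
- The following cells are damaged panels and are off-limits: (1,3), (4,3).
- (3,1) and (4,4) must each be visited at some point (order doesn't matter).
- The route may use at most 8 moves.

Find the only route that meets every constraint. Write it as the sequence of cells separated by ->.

The budget equals the shortest possible length, so every move has to be on a shortest route through the required cells.
Route from (3,5): down 1 to (4,5), left 1 to (4,4), up 1 to (3,4), left 3 to (3,1), up 2 to (1,1) — 8 moves in all.
Check: all required cells visited; 8 ≤ 8 moves.

(3,5) -> (4,5) -> (4,4) -> (3,4) -> (3,3) -> (3,2) -> (3,1) -> (2,1) -> (1,1)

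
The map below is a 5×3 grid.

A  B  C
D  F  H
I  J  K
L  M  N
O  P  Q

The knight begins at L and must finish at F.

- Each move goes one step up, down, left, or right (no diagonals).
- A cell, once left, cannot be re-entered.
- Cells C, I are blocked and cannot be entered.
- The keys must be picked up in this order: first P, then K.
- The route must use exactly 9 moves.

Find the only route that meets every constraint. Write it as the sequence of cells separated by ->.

The waypoints must appear in the order P, K, with no cell reused.
Route from L: down to O, 2× right (reaching Q), up to N, left to M, up to J, right to K, up to H, left to F — 9 moves in all.
Check: order respected (P at step 2, K at step 7); 9 moves as required.

L -> O -> P -> Q -> N -> M -> J -> K -> H -> F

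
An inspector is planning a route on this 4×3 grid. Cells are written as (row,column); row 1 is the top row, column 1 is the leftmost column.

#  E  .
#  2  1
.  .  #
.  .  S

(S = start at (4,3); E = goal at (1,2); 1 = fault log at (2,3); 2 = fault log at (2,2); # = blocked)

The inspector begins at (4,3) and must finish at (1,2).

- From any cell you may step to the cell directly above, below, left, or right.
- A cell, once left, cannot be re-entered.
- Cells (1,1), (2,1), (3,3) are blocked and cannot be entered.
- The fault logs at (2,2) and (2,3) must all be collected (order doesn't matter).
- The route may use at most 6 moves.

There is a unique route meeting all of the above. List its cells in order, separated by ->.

Any route must reach (2,2) and (2,3) and still end at (1,2) within 6 moves, so the order of the required stops is forced.
Route from (4,3): left 1 to (4,2), up 2 to (2,2), right 1 to (2,3), up 1 to (1,3), left 1 to (1,2) — 6 moves in all.
Check: all required cells visited; 6 ≤ 6 moves.

(4,3) -> (4,2) -> (3,2) -> (2,2) -> (2,3) -> (1,3) -> (1,2)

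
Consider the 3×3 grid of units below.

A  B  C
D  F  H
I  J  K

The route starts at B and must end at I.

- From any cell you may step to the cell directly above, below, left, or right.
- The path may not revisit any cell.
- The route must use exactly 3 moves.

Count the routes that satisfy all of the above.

Need simple routes of exactly 3 moves from B to I (Manhattan distance 3, so 0 moves are spent on a detour and 0 undoing it).
Enumerating: B F J I | B F D I | B A D I.
That gives 3 routes.

3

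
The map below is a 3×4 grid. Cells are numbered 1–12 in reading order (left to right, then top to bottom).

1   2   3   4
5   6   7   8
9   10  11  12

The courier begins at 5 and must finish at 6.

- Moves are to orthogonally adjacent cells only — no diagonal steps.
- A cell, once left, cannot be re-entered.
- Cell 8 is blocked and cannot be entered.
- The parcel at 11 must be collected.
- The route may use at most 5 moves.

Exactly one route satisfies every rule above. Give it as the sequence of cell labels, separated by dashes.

Any route must reach 11 and still end at 6 within 5 moves, so the order of the required stops is forced.
Route from 5: down to 9, 2× right (reaching 11), up to 7, left to 6 — 5 moves in all.
Check: all required cells visited; 5 ≤ 5 moves.

5 - 9 - 10 - 11 - 7 - 6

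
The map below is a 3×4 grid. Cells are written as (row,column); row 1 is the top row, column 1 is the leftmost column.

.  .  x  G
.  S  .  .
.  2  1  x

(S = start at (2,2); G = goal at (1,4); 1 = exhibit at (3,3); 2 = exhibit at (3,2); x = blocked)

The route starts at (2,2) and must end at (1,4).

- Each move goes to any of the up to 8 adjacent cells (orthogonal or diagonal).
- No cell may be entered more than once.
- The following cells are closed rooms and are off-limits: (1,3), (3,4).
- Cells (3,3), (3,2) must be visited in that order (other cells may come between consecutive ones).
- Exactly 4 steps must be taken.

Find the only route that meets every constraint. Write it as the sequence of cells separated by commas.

The waypoints must appear in the order (3,3), (3,2), with no cell reused.
Route from (2,2): down-right to (3,3), left to (3,2), 2× up-right (reaching (1,4)) — 4 moves in all.
Check: order respected (1 at step 1, 2 at step 2); 4 moves as required.

(2,2), (3,3), (3,2), (2,3), (1,4)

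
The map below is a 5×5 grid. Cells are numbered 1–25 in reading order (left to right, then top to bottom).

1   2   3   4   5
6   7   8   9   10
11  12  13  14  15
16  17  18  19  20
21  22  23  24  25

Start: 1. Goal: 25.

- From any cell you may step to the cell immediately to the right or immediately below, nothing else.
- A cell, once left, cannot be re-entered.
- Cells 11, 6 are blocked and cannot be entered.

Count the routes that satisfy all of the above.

35

A right/down-only route from 1 to 25 makes exactly 4 down-moves and 4 right-moves in some order.
With no other constraints that would be C(8,4) = 70 routes.
Subtract routes through each blocked cell (inclusion–exclusion for overlaps): − through 6: 35 − through 11: 15 + through 6&11: 15 → 35.
That gives 35 routes.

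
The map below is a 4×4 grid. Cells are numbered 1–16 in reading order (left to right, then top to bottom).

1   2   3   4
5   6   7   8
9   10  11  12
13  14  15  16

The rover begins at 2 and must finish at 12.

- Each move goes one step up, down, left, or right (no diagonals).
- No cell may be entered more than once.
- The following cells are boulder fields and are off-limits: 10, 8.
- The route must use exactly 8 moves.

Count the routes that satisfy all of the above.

Need simple routes of exactly 8 moves from 2 to 12 (Manhattan distance 4, so 2 moves are spent on a detour and 2 undoing it).
Enumerating: 2 6 5 9 13 14 15 11 12 | 2 6 5 9 13 14 15 16 12 | 2 1 5 9 13 14 15 11 12 | 2 1 5 9 13 14 15 16 12 | 2 1 5 6 7 11 15 16 12.
That gives 5 routes.

5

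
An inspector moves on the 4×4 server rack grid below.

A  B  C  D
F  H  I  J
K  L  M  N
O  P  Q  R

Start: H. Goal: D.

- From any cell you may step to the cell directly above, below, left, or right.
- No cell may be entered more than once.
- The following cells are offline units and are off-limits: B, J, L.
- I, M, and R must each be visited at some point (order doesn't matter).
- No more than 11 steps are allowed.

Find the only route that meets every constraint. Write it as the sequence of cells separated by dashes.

The 11-move cap with required stops at I, M, R leaves no slack for detours.
Route from H: left to F, 2× down (reaching O), 3× right (reaching R), up to N, left to M, 2× up (reaching C), right to D — 11 moves in all.
Check: all required cells visited; 11 ≤ 11 moves.

H - F - K - O - P - Q - R - N - M - I - C - D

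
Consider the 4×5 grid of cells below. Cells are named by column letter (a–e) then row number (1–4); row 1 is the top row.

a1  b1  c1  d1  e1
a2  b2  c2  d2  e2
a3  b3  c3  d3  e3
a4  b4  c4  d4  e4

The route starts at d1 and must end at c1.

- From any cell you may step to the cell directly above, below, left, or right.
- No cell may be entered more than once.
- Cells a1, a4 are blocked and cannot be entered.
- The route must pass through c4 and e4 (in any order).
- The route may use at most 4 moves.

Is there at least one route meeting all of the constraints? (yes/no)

Even ignoring the no-revisit rule, getting from d1 to c1, taking the cheapest ordering d1 → e4 → c4 → c1 needs at least 4 + 2 + 3 = 9 moves (Manhattan distance per leg), which exceeds the 4-move limit.

no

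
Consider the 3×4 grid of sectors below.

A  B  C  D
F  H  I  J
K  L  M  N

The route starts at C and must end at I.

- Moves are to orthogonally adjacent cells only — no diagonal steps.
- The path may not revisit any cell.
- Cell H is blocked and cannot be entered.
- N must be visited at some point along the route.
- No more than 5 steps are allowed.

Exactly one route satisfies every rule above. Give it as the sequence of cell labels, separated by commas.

C, D, J, N, M, I

The 5-move cap with required stops at N leaves no slack for detours.
Route from C: right to D, 2× down (reaching N), left to M, up to I — 5 moves in all.
Check: all required cells visited; 5 ≤ 5 moves.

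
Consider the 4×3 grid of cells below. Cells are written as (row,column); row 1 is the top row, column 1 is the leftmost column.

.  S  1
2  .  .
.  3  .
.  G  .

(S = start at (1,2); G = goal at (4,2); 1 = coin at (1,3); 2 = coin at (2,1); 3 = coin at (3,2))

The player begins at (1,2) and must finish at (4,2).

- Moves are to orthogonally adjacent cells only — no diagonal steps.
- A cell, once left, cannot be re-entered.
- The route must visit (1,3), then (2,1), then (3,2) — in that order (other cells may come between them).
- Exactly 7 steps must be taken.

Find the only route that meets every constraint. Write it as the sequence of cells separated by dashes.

The waypoints must appear in the order (1,3), (2,1), (3,2), with no cell reused.
Route from (1,2): right to (1,3), down to (2,3), 2× left (reaching (2,1)), down to (3,1), right to (3,2), down to (4,2) — 7 moves in all.
Check: order respected (1 at step 1, 2 at step 4, 3 at step 6); 7 moves as required.

(1,2) - (1,3) - (2,3) - (2,2) - (2,1) - (3,1) - (3,2) - (4,2)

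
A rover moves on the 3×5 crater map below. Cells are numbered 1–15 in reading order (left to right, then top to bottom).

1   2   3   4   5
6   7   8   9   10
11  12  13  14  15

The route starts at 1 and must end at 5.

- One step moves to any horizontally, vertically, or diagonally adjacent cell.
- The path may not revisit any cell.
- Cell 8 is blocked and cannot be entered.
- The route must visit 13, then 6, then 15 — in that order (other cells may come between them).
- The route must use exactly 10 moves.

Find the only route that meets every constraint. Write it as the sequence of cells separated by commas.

1, 7, 13, 12, 6, 2, 3, 9, 15, 10, 5

The waypoints must appear in the order 13, 6, 15, with no cell reused.
Route from 1: 2× down-right (reaching 13), left to 12, up-left to 6, up-right to 2, right to 3, 2× down-right (reaching 15), 2× up (reaching 5) — 10 moves in all.
Check: order respected (13 at step 2, 6 at step 4, 15 at step 8); 10 moves as required.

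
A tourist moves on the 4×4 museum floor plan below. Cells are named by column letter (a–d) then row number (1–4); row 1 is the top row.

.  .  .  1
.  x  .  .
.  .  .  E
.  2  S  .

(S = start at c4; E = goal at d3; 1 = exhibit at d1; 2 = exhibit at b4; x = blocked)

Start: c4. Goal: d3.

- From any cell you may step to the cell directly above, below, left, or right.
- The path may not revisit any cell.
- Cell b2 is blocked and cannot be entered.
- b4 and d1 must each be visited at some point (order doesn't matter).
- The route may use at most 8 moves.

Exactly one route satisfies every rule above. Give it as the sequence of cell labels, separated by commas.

The 8-move cap with required stops at b4, d1 leaves no slack for detours.
Route from c4: left to b4, up to b3, right to c3, 2× up (reaching c1), right to d1, 2× down (reaching d3) — 8 moves in all.
Check: all required cells visited; 8 ≤ 8 moves.

c4, b4, b3, c3, c2, c1, d1, d2, d3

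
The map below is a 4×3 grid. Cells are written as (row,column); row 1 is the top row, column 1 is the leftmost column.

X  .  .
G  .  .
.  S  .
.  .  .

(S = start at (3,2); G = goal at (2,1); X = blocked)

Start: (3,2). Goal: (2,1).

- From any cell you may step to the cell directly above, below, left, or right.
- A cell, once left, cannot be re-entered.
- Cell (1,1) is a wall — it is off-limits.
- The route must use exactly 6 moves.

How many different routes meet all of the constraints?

Need simple routes of exactly 6 moves from (3,2) to (2,1) (Manhattan distance 2, so 2 moves are spent on a detour and 2 undoing it).
Enumerating: (3,2) (4,2) (4,3) (3,3) (2,3) (2,2) (2,1) | (3,2) (3,3) (2,3) (1,3) (1,2) (2,2) (2,1) | (3,2) (3,3) (4,3) (4,2) (4,1) (3,1) (2,1).
That gives 3 routes.

3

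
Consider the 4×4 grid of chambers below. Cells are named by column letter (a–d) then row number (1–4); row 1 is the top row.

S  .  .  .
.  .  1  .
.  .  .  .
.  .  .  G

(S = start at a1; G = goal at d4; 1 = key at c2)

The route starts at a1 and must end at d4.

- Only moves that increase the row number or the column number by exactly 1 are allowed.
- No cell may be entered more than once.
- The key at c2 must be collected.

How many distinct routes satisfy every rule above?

A right/down-only route from a1 to d4 makes exactly 3 down-moves and 3 right-moves in some order.
With no other constraints that would be C(6,3) = 20 routes.
Split at c2 and multiply the segment counts: a1→c2: 3; c2→d4: 3; product = 9.
That gives 9 routes.

9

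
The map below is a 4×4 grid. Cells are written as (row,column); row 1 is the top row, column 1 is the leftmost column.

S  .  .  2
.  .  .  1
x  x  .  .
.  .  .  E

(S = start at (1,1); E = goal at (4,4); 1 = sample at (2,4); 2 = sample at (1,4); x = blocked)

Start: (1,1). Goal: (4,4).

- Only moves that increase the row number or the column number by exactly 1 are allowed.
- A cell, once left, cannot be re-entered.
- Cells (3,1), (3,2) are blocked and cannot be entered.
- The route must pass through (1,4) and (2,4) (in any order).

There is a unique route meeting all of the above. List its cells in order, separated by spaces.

Moves only go right or down, so the column and row indices never decrease.
Route from (1,1): 3× right (reaching (1,4)), 3× down (reaching (4,4)) — 6 moves in all.
Check: all required cells visited.

(1,1) (1,2) (1,3) (1,4) (2,4) (3,4) (4,4)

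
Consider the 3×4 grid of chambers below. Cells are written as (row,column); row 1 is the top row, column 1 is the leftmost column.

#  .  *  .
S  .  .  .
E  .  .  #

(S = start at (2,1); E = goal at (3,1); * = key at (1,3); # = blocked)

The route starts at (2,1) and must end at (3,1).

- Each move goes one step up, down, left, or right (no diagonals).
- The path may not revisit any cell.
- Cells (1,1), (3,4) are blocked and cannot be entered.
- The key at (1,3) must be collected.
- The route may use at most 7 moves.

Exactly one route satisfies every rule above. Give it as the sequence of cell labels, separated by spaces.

The 7-move cap with required stops at (1,3) leaves no slack for detours.
Route from (2,1): right to (2,2), up to (1,2), right to (1,3), 2× down (reaching (3,3)), 2× left (reaching (3,1)) — 7 moves in all.
Check: all required cells visited; 7 ≤ 7 moves.

(2,1) (2,2) (1,2) (1,3) (2,3) (3,3) (3,2) (3,1)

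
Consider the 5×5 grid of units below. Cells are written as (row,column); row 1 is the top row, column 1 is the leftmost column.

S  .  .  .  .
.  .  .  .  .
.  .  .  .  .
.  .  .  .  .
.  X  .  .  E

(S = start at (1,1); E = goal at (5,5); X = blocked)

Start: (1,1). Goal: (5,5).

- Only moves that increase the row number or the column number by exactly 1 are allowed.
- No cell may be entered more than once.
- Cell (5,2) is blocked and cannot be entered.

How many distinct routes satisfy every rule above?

65

A right/down-only route from (1,1) to (5,5) makes exactly 4 down-moves and 4 right-moves in some order.
With no other constraints that would be C(8,4) = 70 routes.
Subtract routes through each blocked cell (inclusion–exclusion for overlaps): − through (5,2): 5 → 65.
That gives 65 routes.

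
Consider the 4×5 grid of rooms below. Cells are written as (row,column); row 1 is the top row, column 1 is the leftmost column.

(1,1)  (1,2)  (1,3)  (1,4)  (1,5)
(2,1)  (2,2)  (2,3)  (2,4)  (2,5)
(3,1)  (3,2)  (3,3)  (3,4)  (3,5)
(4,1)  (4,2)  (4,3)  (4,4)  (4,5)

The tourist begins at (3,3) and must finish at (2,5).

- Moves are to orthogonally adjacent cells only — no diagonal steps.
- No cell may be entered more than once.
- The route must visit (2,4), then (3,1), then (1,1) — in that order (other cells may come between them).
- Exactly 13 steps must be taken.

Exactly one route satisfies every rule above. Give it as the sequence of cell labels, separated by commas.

The waypoints must appear in the order (2,4), (3,1), (1,1), with no cell reused.
Route from (3,3): right 1 to (3,4), up 1 to (2,4), left 2 to (2,2), down 1 to (3,2), left 1 to (3,1), up 2 to (1,1), right 4 to (1,5), down 1 to (2,5) — 13 moves in all.
Check: order respected ((2,4) at step 2, (3,1) at step 6, (1,1) at step 8); 13 moves as required.

(3,3), (3,4), (2,4), (2,3), (2,2), (3,2), (3,1), (2,1), (1,1), (1,2), (1,3), (1,4), (1,5), (2,5)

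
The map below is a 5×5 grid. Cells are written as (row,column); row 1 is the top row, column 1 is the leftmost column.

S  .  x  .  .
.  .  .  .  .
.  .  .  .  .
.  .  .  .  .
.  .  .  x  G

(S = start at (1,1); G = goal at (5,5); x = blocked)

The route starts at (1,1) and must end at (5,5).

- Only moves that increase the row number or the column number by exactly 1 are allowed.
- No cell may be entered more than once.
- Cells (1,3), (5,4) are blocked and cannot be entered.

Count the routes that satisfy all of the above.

25

A right/down-only route from (1,1) to (5,5) makes exactly 4 down-moves and 4 right-moves in some order.
With no other constraints that would be C(8,4) = 70 routes.
Subtract routes through each blocked cell (inclusion–exclusion for overlaps): − through (1,3): 15 − through (5,4): 35 + through (1,3)&(5,4): 5 → 25.
That gives 25 routes.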